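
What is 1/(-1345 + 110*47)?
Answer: 1/3825 ≈ 0.00026144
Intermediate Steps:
1/(-1345 + 110*47) = 1/(-1345 + 5170) = 1/3825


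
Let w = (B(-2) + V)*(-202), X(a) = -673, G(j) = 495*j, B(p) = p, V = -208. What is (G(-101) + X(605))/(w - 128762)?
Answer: 25334/43171 ≈ 0.58683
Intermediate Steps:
w = 42420 (w = (-2 - 208)*(-202) = -210*(-202) = 42420)
(G(-101) + X(605))/(w - 128762) = (495*(-101) - 673)/(42420 - 128762) = (-49995 - 673)/(-86342) = -50668*(-1/86342) = 25334/43171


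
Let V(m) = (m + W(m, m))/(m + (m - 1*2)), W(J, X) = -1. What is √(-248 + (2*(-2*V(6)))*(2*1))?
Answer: 6*I*√7 ≈ 15.875*I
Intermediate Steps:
V(m) = (-1 + m)/(-2 + 2*m) (V(m) = (m - 1)/(m + (m - 1*2)) = (-1 + m)/(m + (m - 2)) = (-1 + m)/(m + (-2 + m)) = (-1 + m)/(-2 + 2*m))
√(-248 + (2*(-2*V(6)))*(2*1)) = √(-248 + (2*(-2*½))*(2*1)) = √(-248 + (2*(-1))*2) = √(-248 - 2*2) = √(-248 - 4) = √(-252) = 6*I*√7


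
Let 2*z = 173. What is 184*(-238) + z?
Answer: -87411/2 ≈ -43706.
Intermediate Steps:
z = 173/2 (z = (½)*173 = 173/2 ≈ 86.500)
184*(-238) + z = 184*(-238) + 173/2 = -43792 + 173/2 = -87411/2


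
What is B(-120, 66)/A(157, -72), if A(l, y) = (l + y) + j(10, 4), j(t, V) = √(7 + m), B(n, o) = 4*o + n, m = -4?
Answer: 6120/3611 - 72*√3/3611 ≈ 1.6603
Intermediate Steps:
B(n, o) = n + 4*o
j(t, V) = √3 (j(t, V) = √(7 - 4) = √3)
A(l, y) = l + y + √3 (A(l, y) = (l + y) + √3 = l + y + √3)
B(-120, 66)/A(157, -72) = (-120 + 4*66)/(157 - 72 + √3) = (-120 + 264)/(85 + √3) = 144/(85 + √3)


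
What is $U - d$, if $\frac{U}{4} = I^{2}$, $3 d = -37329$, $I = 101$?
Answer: $53247$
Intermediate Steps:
$d = -12443$ ($d = \frac{1}{3} \left(-37329\right) = -12443$)
$U = 40804$ ($U = 4 \cdot 101^{2} = 4 \cdot 10201 = 40804$)
$U - d = 40804 - -12443 = 40804 + 12443 = 53247$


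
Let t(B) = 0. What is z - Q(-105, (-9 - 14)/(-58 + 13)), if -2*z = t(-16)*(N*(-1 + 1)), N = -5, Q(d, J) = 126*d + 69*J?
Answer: 197921/15 ≈ 13195.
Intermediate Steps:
Q(d, J) = 69*J + 126*d
z = 0 (z = -0*(-5*(-1 + 1)) = -0*(-5*0) = -0*0 = -½*0 = 0)
z - Q(-105, (-9 - 14)/(-58 + 13)) = 0 - (69*((-9 - 14)/(-58 + 13)) + 126*(-105)) = 0 - (69*(-23/(-45)) - 13230) = 0 - (69*(-23*(-1/45)) - 13230) = 0 - (69*(23/45) - 13230) = 0 - (529/15 - 13230) = 0 - 1*(-197921/15) = 0 + 197921/15 = 197921/15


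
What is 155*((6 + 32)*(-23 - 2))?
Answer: -147250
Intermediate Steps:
155*((6 + 32)*(-23 - 2)) = 155*(38*(-25)) = 155*(-950) = -147250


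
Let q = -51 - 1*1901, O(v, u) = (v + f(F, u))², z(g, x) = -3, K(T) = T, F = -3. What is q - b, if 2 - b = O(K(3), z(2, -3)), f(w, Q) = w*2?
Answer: -1945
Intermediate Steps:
f(w, Q) = 2*w
O(v, u) = (-6 + v)² (O(v, u) = (v + 2*(-3))² = (v - 6)² = (-6 + v)²)
q = -1952 (q = -51 - 1901 = -1952)
b = -7 (b = 2 - (-6 + 3)² = 2 - 1*(-3)² = 2 - 1*9 = 2 - 9 = -7)
q - b = -1952 - 1*(-7) = -1952 + 7 = -1945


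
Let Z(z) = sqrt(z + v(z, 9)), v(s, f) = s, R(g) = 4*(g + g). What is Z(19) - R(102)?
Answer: -816 + sqrt(38) ≈ -809.84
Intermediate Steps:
R(g) = 8*g (R(g) = 4*(2*g) = 8*g)
Z(z) = sqrt(2)*sqrt(z) (Z(z) = sqrt(z + z) = sqrt(2*z) = sqrt(2)*sqrt(z))
Z(19) - R(102) = sqrt(2)*sqrt(19) - 8*102 = sqrt(38) - 1*816 = sqrt(38) - 816 = -816 + sqrt(38)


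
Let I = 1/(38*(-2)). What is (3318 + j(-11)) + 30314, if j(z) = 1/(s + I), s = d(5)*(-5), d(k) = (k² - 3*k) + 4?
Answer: 178955796/5321 ≈ 33632.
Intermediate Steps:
d(k) = 4 + k² - 3*k
s = -70 (s = (4 + 5² - 3*5)*(-5) = (4 + 25 - 15)*(-5) = 14*(-5) = -70)
I = -1/76 (I = 1/(-76) = -1/76 ≈ -0.013158)
j(z) = -76/5321 (j(z) = 1/(-70 - 1/76) = 1/(-5321/76) = -76/5321)
(3318 + j(-11)) + 30314 = (3318 - 76/5321) + 30314 = 17655002/5321 + 30314 = 178955796/5321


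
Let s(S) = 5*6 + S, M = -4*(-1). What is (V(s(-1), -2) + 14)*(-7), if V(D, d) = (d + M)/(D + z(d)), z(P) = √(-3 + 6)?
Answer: -41265/419 + 7*√3/419 ≈ -98.456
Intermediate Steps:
z(P) = √3
M = 4
s(S) = 30 + S
V(D, d) = (4 + d)/(D + √3) (V(D, d) = (d + 4)/(D + √3) = (4 + d)/(D + √3))
(V(s(-1), -2) + 14)*(-7) = ((4 - 2)/((30 - 1) + √3) + 14)*(-7) = (2/(29 + √3) + 14)*(-7) = (14 + 2/(29 + √3))*(-7) = -98 - 14/(29 + √3)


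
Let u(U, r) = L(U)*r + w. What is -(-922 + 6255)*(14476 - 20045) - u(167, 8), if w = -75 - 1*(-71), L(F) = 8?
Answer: 29699417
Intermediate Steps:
w = -4 (w = -75 + 71 = -4)
u(U, r) = -4 + 8*r (u(U, r) = 8*r - 4 = -4 + 8*r)
-(-922 + 6255)*(14476 - 20045) - u(167, 8) = -(-922 + 6255)*(14476 - 20045) - (-4 + 8*8) = -5333*(-5569) - (-4 + 64) = -1*(-29699477) - 1*60 = 29699477 - 60 = 29699417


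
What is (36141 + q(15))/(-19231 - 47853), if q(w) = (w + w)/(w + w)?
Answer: -18071/33542 ≈ -0.53876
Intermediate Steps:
q(w) = 1 (q(w) = (2*w)/((2*w)) = (2*w)*(1/(2*w)) = 1)
(36141 + q(15))/(-19231 - 47853) = (36141 + 1)/(-19231 - 47853) = 36142/(-67084) = 36142*(-1/67084) = -18071/33542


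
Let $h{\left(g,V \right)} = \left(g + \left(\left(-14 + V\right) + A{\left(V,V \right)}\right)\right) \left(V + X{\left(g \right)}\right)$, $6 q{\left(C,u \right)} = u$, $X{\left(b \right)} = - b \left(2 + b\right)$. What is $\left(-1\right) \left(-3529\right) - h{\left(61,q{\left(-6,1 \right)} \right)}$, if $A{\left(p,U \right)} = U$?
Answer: $\frac{1668808}{9} \approx 1.8542 \cdot 10^{5}$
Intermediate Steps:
$X{\left(b \right)} = - b \left(2 + b\right)$
$q{\left(C,u \right)} = \frac{u}{6}$
$h{\left(g,V \right)} = \left(V - g \left(2 + g\right)\right) \left(-14 + g + 2 V\right)$ ($h{\left(g,V \right)} = \left(g + \left(\left(-14 + V\right) + V\right)\right) \left(V - g \left(2 + g\right)\right) = \left(g + \left(-14 + 2 V\right)\right) \left(V - g \left(2 + g\right)\right) = \left(-14 + g + 2 V\right) \left(V - g \left(2 + g\right)\right) = \left(V - g \left(2 + g\right)\right) \left(-14 + g + 2 V\right)$)
$\left(-1\right) \left(-3529\right) - h{\left(61,q{\left(-6,1 \right)} \right)} = \left(-1\right) \left(-3529\right) - \left(- 61^{3} - 14 \cdot \frac{1}{6} \cdot 1 + 2 \left(\frac{1}{6} \cdot 1\right)^{2} + 12 \cdot 61^{2} + 28 \cdot 61 - 3 \cdot \frac{1}{6} \cdot 1 \cdot 61 - 2 \cdot \frac{1}{6} \cdot 1 \cdot 61^{2}\right) = 3529 - \left(\left(-1\right) 226981 - \frac{7}{3} + \frac{2}{36} + 12 \cdot 3721 + 1708 - \frac{1}{2} \cdot 61 - \frac{1}{3} \cdot 3721\right) = 3529 - \left(-226981 - \frac{7}{3} + 2 \cdot \frac{1}{36} + 44652 + 1708 - \frac{61}{2} - \frac{3721}{3}\right) = 3529 - \left(-226981 - \frac{7}{3} + \frac{1}{18} + 44652 + 1708 - \frac{61}{2} - \frac{3721}{3}\right) = 3529 - - \frac{1637047}{9} = 3529 + \frac{1637047}{9} = \frac{1668808}{9}$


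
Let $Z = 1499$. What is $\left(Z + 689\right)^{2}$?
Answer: $4787344$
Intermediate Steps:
$\left(Z + 689\right)^{2} = \left(1499 + 689\right)^{2} = 2188^{2} = 4787344$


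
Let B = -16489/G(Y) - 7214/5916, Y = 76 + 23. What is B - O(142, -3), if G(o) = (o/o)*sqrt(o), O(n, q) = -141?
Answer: 413471/2958 - 1499*sqrt(11)/3 ≈ -1517.4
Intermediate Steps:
Y = 99
G(o) = sqrt(o) (G(o) = 1*sqrt(o) = sqrt(o))
B = -3607/2958 - 1499*sqrt(11)/3 (B = -16489*sqrt(11)/33 - 7214/5916 = -16489*sqrt(11)/33 - 7214*1/5916 = -1499*sqrt(11)/3 - 3607/2958 = -3607/2958 - 1499*sqrt(11)/3 ≈ -1658.4)
B - O(142, -3) = (-3607/2958 - 1499*sqrt(11)/3) - 1*(-141) = (-3607/2958 - 1499*sqrt(11)/3) + 141 = 413471/2958 - 1499*sqrt(11)/3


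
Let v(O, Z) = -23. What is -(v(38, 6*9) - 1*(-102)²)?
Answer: 10427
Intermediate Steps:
-(v(38, 6*9) - 1*(-102)²) = -(-23 - 1*(-102)²) = -(-23 - 1*10404) = -(-23 - 10404) = -1*(-10427) = 10427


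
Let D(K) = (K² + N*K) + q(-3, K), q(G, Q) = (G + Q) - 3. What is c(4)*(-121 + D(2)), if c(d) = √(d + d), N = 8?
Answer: -210*√2 ≈ -296.98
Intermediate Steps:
c(d) = √2*√d (c(d) = √(2*d) = √2*√d)
q(G, Q) = -3 + G + Q
D(K) = -6 + K² + 9*K (D(K) = (K² + 8*K) + (-3 - 3 + K) = (K² + 8*K) + (-6 + K) = -6 + K² + 9*K)
c(4)*(-121 + D(2)) = (√2*√4)*(-121 + (-6 + 2² + 9*2)) = (√2*2)*(-121 + (-6 + 4 + 18)) = (2*√2)*(-121 + 16) = (2*√2)*(-105) = -210*√2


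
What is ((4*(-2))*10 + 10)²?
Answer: 4900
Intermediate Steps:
((4*(-2))*10 + 10)² = (-8*10 + 10)² = (-80 + 10)² = (-70)² = 4900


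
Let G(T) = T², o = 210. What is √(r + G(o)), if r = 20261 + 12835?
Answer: 2*√19299 ≈ 277.84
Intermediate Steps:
r = 33096
√(r + G(o)) = √(33096 + 210²) = √(33096 + 44100) = √77196 = 2*√19299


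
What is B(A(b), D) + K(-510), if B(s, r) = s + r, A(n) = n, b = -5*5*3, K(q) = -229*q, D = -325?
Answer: 116390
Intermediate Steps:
b = -75 (b = -25*3 = -75)
B(s, r) = r + s
B(A(b), D) + K(-510) = (-325 - 75) - 229*(-510) = -400 + 116790 = 116390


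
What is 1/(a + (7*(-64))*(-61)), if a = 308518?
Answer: 1/335846 ≈ 2.9776e-6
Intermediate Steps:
1/(a + (7*(-64))*(-61)) = 1/(308518 + (7*(-64))*(-61)) = 1/(308518 - 448*(-61)) = 1/(308518 + 27328) = 1/335846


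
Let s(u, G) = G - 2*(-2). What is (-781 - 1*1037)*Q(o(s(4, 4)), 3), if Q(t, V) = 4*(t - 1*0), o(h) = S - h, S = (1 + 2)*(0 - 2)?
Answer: 101808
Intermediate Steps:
S = -6 (S = 3*(-2) = -6)
s(u, G) = 4 + G (s(u, G) = G + 4 = 4 + G)
o(h) = -6 - h
Q(t, V) = 4*t (Q(t, V) = 4*(t + 0) = 4*t)
(-781 - 1*1037)*Q(o(s(4, 4)), 3) = (-781 - 1*1037)*(4*(-6 - (4 + 4))) = (-781 - 1037)*(4*(-6 - 1*8)) = -7272*(-6 - 8) = -7272*(-14) = -1818*(-56) = 101808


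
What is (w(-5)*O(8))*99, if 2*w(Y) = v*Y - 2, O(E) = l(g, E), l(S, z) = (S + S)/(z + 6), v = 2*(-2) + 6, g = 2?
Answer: -1188/7 ≈ -169.71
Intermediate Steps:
v = 2 (v = -4 + 6 = 2)
l(S, z) = 2*S/(6 + z) (l(S, z) = (2*S)/(6 + z) = 2*S/(6 + z))
O(E) = 4/(6 + E) (O(E) = 2*2/(6 + E) = 4/(6 + E))
w(Y) = -1 + Y (w(Y) = (2*Y - 2)/2 = (-2 + 2*Y)/2 = -1 + Y)
(w(-5)*O(8))*99 = ((-1 - 5)*(4/(6 + 8)))*99 = -24/14*99 = -6*2/7*99 = -12/7*99 = -1188/7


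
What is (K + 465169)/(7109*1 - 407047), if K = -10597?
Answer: -227286/199969 ≈ -1.1366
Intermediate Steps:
(K + 465169)/(7109*1 - 407047) = (-10597 + 465169)/(7109*1 - 407047) = 454572/(7109 - 407047) = 454572/(-399938) = 454572*(-1/399938) = -227286/199969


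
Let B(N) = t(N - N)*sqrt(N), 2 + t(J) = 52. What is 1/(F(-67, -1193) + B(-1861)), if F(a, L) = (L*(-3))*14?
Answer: 25053/1257631868 - 25*I*sqrt(1861)/1257631868 ≈ 1.9921e-5 - 8.5755e-7*I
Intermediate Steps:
F(a, L) = -42*L (F(a, L) = -3*L*14 = -42*L)
t(J) = 50 (t(J) = -2 + 52 = 50)
B(N) = 50*sqrt(N)
1/(F(-67, -1193) + B(-1861)) = 1/(-42*(-1193) + 50*sqrt(-1861)) = 1/(50106 + 50*(I*sqrt(1861))) = 1/(50106 + 50*I*sqrt(1861))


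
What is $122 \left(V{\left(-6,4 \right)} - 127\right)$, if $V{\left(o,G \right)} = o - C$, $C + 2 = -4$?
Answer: $-15494$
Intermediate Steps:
$C = -6$ ($C = -2 - 4 = -6$)
$V{\left(o,G \right)} = 6 + o$ ($V{\left(o,G \right)} = o - -6 = o + 6 = 6 + o$)
$122 \left(V{\left(-6,4 \right)} - 127\right) = 122 \left(\left(6 - 6\right) - 127\right) = 122 \left(0 - 127\right) = 122 \left(-127\right) = -15494$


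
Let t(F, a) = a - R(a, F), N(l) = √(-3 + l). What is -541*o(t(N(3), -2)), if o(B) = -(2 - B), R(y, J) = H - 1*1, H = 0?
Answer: 1623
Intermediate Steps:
R(y, J) = -1 (R(y, J) = 0 - 1*1 = 0 - 1 = -1)
t(F, a) = 1 + a (t(F, a) = a - 1*(-1) = a + 1 = 1 + a)
o(B) = -2 + B
-541*o(t(N(3), -2)) = -541*(-2 + (1 - 2)) = -541*(-2 - 1) = -541*(-3) = 1623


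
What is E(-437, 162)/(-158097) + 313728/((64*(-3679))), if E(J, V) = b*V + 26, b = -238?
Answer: -633239624/581638863 ≈ -1.0887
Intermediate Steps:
E(J, V) = 26 - 238*V (E(J, V) = -238*V + 26 = 26 - 238*V)
E(-437, 162)/(-158097) + 313728/((64*(-3679))) = (26 - 238*162)/(-158097) + 313728/((64*(-3679))) = (26 - 38556)*(-1/158097) + 313728/(-235456) = -38530*(-1/158097) + 313728*(-1/235456) = 38530/158097 - 4902/3679 = -633239624/581638863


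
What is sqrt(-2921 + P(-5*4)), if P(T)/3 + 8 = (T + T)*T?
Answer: I*sqrt(545) ≈ 23.345*I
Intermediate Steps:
P(T) = -24 + 6*T**2 (P(T) = -24 + 3*((T + T)*T) = -24 + 3*((2*T)*T) = -24 + 3*(2*T**2) = -24 + 6*T**2)
sqrt(-2921 + P(-5*4)) = sqrt(-2921 + (-24 + 6*(-5*4)**2)) = sqrt(-2921 + (-24 + 6*(-20)**2)) = sqrt(-2921 + (-24 + 6*400)) = sqrt(-2921 + (-24 + 2400)) = sqrt(-2921 + 2376) = sqrt(-545) = I*sqrt(545)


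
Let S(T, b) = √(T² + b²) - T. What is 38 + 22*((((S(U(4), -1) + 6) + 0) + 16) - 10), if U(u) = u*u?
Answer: -50 + 22*√257 ≈ 302.69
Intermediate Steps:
U(u) = u²
38 + 22*((((S(U(4), -1) + 6) + 0) + 16) - 10) = 38 + 22*(((((√((4²)² + (-1)²) - 1*4²) + 6) + 0) + 16) - 10) = 38 + 22*(((((√(16² + 1) - 1*16) + 6) + 0) + 16) - 10) = 38 + 22*(((((√(256 + 1) - 16) + 6) + 0) + 16) - 10) = 38 + 22*(((((√257 - 16) + 6) + 0) + 16) - 10) = 38 + 22*(((((-16 + √257) + 6) + 0) + 16) - 10) = 38 + 22*((((-10 + √257) + 0) + 16) - 10) = 38 + 22*(((-10 + √257) + 16) - 10) = 38 + 22*((6 + √257) - 10) = 38 + 22*(-4 + √257) = 38 + (-88 + 22*√257) = -50 + 22*√257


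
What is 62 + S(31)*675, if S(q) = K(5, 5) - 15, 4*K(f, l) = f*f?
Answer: -23377/4 ≈ -5844.3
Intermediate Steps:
K(f, l) = f²/4 (K(f, l) = (f*f)/4 = f²/4)
S(q) = -35/4 (S(q) = (¼)*5² - 15 = (¼)*25 - 15 = 25/4 - 15 = -35/4)
62 + S(31)*675 = 62 - 35/4*675 = 62 - 23625/4 = -23377/4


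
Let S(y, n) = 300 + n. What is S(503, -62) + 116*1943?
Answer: 225626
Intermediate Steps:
S(503, -62) + 116*1943 = (300 - 62) + 116*1943 = 238 + 225388 = 225626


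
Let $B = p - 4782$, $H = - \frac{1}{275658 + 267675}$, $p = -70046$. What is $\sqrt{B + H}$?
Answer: $\frac{5 i \sqrt{883601196736377}}{543333} \approx 273.55 i$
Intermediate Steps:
$H = - \frac{1}{543333} \approx -1.8405 \cdot 10^{-6}$
$B = -74828$ ($B = -70046 - 4782 = -74828$)
$\sqrt{B + H} = \sqrt{-74828 - \frac{1}{543333}} = \sqrt{- \frac{40656521725}{543333}} = \frac{5 i \sqrt{883601196736377}}{543333}$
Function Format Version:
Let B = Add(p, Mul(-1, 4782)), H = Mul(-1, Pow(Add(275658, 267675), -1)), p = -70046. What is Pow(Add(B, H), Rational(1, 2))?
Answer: Mul(Rational(5, 543333), I, Pow(883601196736377, Rational(1, 2))) ≈ Mul(273.55, I)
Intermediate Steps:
H = Rational(-1, 543333) (H = Mul(-1, Pow(543333, -1)) = Mul(-1, Rational(1, 543333)) = Rational(-1, 543333) ≈ -1.8405e-6)
B = -74828 (B = Add(-70046, Mul(-1, 4782)) = Add(-70046, -4782) = -74828)
Pow(Add(B, H), Rational(1, 2)) = Pow(Add(-74828, Rational(-1, 543333)), Rational(1, 2)) = Pow(Rational(-40656521725, 543333), Rational(1, 2)) = Mul(Rational(5, 543333), I, Pow(883601196736377, Rational(1, 2)))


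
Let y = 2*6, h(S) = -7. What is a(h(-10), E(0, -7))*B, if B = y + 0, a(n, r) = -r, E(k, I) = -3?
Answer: 36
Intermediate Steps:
y = 12
B = 12 (B = 12 + 0 = 12)
a(h(-10), E(0, -7))*B = -1*(-3)*12 = 3*12 = 36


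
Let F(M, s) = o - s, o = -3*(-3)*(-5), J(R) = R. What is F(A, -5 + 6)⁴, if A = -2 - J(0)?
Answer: 4477456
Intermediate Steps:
A = -2 (A = -2 - 1*0 = -2 + 0 = -2)
o = -45 (o = 9*(-5) = -45)
F(M, s) = -45 - s
F(A, -5 + 6)⁴ = (-45 - (-5 + 6))⁴ = (-45 - 1*1)⁴ = (-45 - 1)⁴ = (-46)⁴ = 4477456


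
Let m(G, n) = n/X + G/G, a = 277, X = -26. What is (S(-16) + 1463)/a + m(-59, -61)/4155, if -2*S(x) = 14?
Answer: 189309/36010 ≈ 5.2571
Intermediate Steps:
S(x) = -7 (S(x) = -1/2*14 = -7)
m(G, n) = 1 - n/26 (m(G, n) = n/(-26) + G/G = n*(-1/26) + 1 = -n/26 + 1 = 1 - n/26)
(S(-16) + 1463)/a + m(-59, -61)/4155 = (-7 + 1463)/277 + (1 - 1/26*(-61))/4155 = 1456*(1/277) + (1 + 61/26)*(1/4155) = 1456/277 + (87/26)*(1/4155) = 1456/277 + 29/36010 = 189309/36010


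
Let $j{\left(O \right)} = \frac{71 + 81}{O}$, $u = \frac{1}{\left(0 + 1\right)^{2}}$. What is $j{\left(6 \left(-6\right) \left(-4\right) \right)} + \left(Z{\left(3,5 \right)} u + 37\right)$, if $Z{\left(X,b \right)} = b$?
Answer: $\frac{775}{18} \approx 43.056$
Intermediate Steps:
$u = 1$ ($u = \frac{1}{1^{2}} = 1^{-1} = 1$)
$j{\left(O \right)} = \frac{152}{O}$
$j{\left(6 \left(-6\right) \left(-4\right) \right)} + \left(Z{\left(3,5 \right)} u + 37\right) = \frac{152}{6 \left(-6\right) \left(-4\right)} + \left(5 \cdot 1 + 37\right) = \frac{152}{\left(-36\right) \left(-4\right)} + \left(5 + 37\right) = \frac{152}{144} + 42 = 152 \cdot \frac{1}{144} + 42 = \frac{19}{18} + 42 = \frac{775}{18}$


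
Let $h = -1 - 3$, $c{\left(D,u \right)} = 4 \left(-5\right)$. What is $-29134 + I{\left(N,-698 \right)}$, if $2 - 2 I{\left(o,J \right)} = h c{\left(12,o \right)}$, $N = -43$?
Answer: $-29173$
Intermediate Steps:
$c{\left(D,u \right)} = -20$
$h = -4$
$I{\left(o,J \right)} = -39$ ($I{\left(o,J \right)} = 1 - \frac{\left(-4\right) \left(-20\right)}{2} = 1 - 40 = -39$)
$-29134 + I{\left(N,-698 \right)} = -29134 - 39 = -29173$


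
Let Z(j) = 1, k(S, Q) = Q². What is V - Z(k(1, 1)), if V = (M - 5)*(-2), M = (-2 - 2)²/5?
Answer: 13/5 ≈ 2.6000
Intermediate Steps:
M = 16/5 (M = (-4)²*(⅕) = 16*(⅕) = 16/5 ≈ 3.2000)
V = 18/5 (V = (16/5 - 5)*(-2) = -9/5*(-2) = 18/5 ≈ 3.6000)
V - Z(k(1, 1)) = 18/5 - 1*1 = 18/5 - 1 = 13/5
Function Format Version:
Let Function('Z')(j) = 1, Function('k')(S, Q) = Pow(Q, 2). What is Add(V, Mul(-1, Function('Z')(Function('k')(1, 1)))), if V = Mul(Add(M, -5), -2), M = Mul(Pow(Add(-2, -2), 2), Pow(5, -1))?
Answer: Rational(13, 5) ≈ 2.6000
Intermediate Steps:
M = Rational(16, 5) (M = Mul(Pow(-4, 2), Rational(1, 5)) = Mul(16, Rational(1, 5)) = Rational(16, 5) ≈ 3.2000)
V = Rational(18, 5) (V = Mul(Add(Rational(16, 5), -5), -2) = Mul(Rational(-9, 5), -2) = Rational(18, 5) ≈ 3.6000)
Add(V, Mul(-1, Function('Z')(Function('k')(1, 1)))) = Add(Rational(18, 5), Mul(-1, 1)) = Add(Rational(18, 5), -1) = Rational(13, 5)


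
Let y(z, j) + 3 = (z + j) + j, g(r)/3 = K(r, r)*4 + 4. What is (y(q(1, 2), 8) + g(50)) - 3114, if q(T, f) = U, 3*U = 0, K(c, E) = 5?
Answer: -3029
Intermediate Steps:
U = 0 (U = (⅓)*0 = 0)
g(r) = 72 (g(r) = 3*(5*4 + 4) = 3*(20 + 4) = 3*24 = 72)
q(T, f) = 0
y(z, j) = -3 + z + 2*j (y(z, j) = -3 + ((z + j) + j) = -3 + ((j + z) + j) = -3 + (z + 2*j) = -3 + z + 2*j)
(y(q(1, 2), 8) + g(50)) - 3114 = ((-3 + 0 + 2*8) + 72) - 3114 = ((-3 + 0 + 16) + 72) - 3114 = (13 + 72) - 3114 = 85 - 3114 = -3029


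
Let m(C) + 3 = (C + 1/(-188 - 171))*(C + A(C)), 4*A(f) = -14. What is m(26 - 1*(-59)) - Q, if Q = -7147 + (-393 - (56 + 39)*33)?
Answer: 6318139/359 ≈ 17599.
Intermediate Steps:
A(f) = -7/2 (A(f) = (¼)*(-14) = -7/2)
m(C) = -3 + (-7/2 + C)*(-1/359 + C) (m(C) = -3 + (C + 1/(-188 - 171))*(C - 7/2) = -3 + (C + 1/(-359))*(-7/2 + C) = -3 + (C - 1/359)*(-7/2 + C) = -3 + (-1/359 + C)*(-7/2 + C) = -3 + (-7/2 + C)*(-1/359 + C))
Q = -10675 (Q = -7147 + (-393 - 95*33) = -7147 + (-393 - 1*3135) = -7147 + (-393 - 3135) = -7147 - 3528 = -10675)
m(26 - 1*(-59)) - Q = (-2147/718 + (26 - 1*(-59))² - 2515*(26 - 1*(-59))/718) - 1*(-10675) = (-2147/718 + (26 + 59)² - 2515*(26 + 59)/718) + 10675 = (-2147/718 + 85² - 2515/718*85) + 10675 = (-2147/718 + 7225 - 213775/718) + 10675 = 2485814/359 + 10675 = 6318139/359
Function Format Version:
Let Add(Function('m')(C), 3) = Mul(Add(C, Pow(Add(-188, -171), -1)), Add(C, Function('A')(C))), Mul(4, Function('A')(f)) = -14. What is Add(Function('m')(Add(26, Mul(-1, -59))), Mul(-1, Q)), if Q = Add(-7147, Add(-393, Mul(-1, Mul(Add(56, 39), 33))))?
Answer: Rational(6318139, 359) ≈ 17599.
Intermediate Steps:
Function('A')(f) = Rational(-7, 2) (Function('A')(f) = Mul(Rational(1, 4), -14) = Rational(-7, 2))
Function('m')(C) = Add(-3, Mul(Add(Rational(-7, 2), C), Add(Rational(-1, 359), C))) (Function('m')(C) = Add(-3, Mul(Add(C, Pow(Add(-188, -171), -1)), Add(C, Rational(-7, 2)))) = Add(-3, Mul(Add(C, Pow(-359, -1)), Add(Rational(-7, 2), C))) = Add(-3, Mul(Add(C, Rational(-1, 359)), Add(Rational(-7, 2), C))) = Add(-3, Mul(Add(Rational(-1, 359), C), Add(Rational(-7, 2), C))) = Add(-3, Mul(Add(Rational(-7, 2), C), Add(Rational(-1, 359), C))))
Q = -10675 (Q = Add(-7147, Add(-393, Mul(-1, Mul(95, 33)))) = Add(-7147, Add(-393, Mul(-1, 3135))) = Add(-7147, Add(-393, -3135)) = Add(-7147, -3528) = -10675)
Add(Function('m')(Add(26, Mul(-1, -59))), Mul(-1, Q)) = Add(Add(Rational(-2147, 718), Pow(Add(26, Mul(-1, -59)), 2), Mul(Rational(-2515, 718), Add(26, Mul(-1, -59)))), Mul(-1, -10675)) = Add(Add(Rational(-2147, 718), Pow(Add(26, 59), 2), Mul(Rational(-2515, 718), Add(26, 59))), 10675) = Add(Add(Rational(-2147, 718), Pow(85, 2), Mul(Rational(-2515, 718), 85)), 10675) = Add(Add(Rational(-2147, 718), 7225, Rational(-213775, 718)), 10675) = Add(Rational(2485814, 359), 10675) = Rational(6318139, 359)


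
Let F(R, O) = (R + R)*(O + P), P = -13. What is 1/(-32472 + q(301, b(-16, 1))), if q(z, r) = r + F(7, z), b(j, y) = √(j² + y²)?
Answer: -28440/808833343 - √257/808833343 ≈ -3.5182e-5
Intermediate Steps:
F(R, O) = 2*R*(-13 + O) (F(R, O) = (R + R)*(O - 13) = (2*R)*(-13 + O) = 2*R*(-13 + O))
q(z, r) = -182 + r + 14*z (q(z, r) = r + 2*7*(-13 + z) = r + (-182 + 14*z) = -182 + r + 14*z)
1/(-32472 + q(301, b(-16, 1))) = 1/(-32472 + (-182 + √((-16)² + 1²) + 14*301)) = 1/(-32472 + (-182 + √(256 + 1) + 4214)) = 1/(-32472 + (-182 + √257 + 4214)) = 1/(-32472 + (4032 + √257)) = 1/(-28440 + √257)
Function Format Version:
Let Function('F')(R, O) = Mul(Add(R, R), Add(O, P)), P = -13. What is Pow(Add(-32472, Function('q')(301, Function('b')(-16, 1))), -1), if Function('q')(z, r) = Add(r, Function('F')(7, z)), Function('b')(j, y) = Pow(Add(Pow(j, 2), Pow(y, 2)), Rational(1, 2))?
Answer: Add(Rational(-28440, 808833343), Mul(Rational(-1, 808833343), Pow(257, Rational(1, 2)))) ≈ -3.5182e-5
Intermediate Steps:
Function('F')(R, O) = Mul(2, R, Add(-13, O)) (Function('F')(R, O) = Mul(Add(R, R), Add(O, -13)) = Mul(Mul(2, R), Add(-13, O)) = Mul(2, R, Add(-13, O)))
Function('q')(z, r) = Add(-182, r, Mul(14, z)) (Function('q')(z, r) = Add(r, Mul(2, 7, Add(-13, z))) = Add(r, Add(-182, Mul(14, z))) = Add(-182, r, Mul(14, z)))
Pow(Add(-32472, Function('q')(301, Function('b')(-16, 1))), -1) = Pow(Add(-32472, Add(-182, Pow(Add(Pow(-16, 2), Pow(1, 2)), Rational(1, 2)), Mul(14, 301))), -1) = Pow(Add(-32472, Add(-182, Pow(Add(256, 1), Rational(1, 2)), 4214)), -1) = Pow(Add(-32472, Add(-182, Pow(257, Rational(1, 2)), 4214)), -1) = Pow(Add(-32472, Add(4032, Pow(257, Rational(1, 2)))), -1) = Pow(Add(-28440, Pow(257, Rational(1, 2))), -1)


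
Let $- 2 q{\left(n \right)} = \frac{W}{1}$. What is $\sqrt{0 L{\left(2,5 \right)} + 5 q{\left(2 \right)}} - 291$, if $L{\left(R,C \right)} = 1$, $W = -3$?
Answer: $-291 + \frac{\sqrt{30}}{2} \approx -288.26$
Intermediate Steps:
$q{\left(n \right)} = \frac{3}{2}$ ($q{\left(n \right)} = - \frac{\left(-3\right) 1^{-1}}{2} = - \frac{\left(-3\right) 1}{2} = \left(- \frac{1}{2}\right) \left(-3\right) = \frac{3}{2}$)
$\sqrt{0 L{\left(2,5 \right)} + 5 q{\left(2 \right)}} - 291 = \sqrt{0 \cdot 1 + 5 \cdot \frac{3}{2}} - 291 = \sqrt{0 + \frac{15}{2}} - 291 = \sqrt{\frac{15}{2}} - 291 = \frac{\sqrt{30}}{2} - 291 = -291 + \frac{\sqrt{30}}{2}$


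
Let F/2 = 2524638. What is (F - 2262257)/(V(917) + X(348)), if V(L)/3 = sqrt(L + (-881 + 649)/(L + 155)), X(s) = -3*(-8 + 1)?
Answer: -2614223822/348849 + 2787019*sqrt(16461766)/348849 ≈ 24921.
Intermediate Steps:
F = 5049276 (F = 2*2524638 = 5049276)
X(s) = 21 (X(s) = -3*(-7) = 21)
V(L) = 3*sqrt(L - 232/(155 + L)) (V(L) = 3*sqrt(L + (-881 + 649)/(L + 155)) = 3*sqrt(L - 232/(155 + L)))
(F - 2262257)/(V(917) + X(348)) = (5049276 - 2262257)/(3*sqrt((-232 + 917*(155 + 917))/(155 + 917)) + 21) = 2787019/(3*sqrt((-232 + 917*1072)/1072) + 21) = 2787019/(3*sqrt((-232 + 983024)/1072) + 21) = 2787019/(3*sqrt((1/1072)*982792) + 21) = 2787019/(3*sqrt(122849/134) + 21) = 2787019/(3*(sqrt(16461766)/134) + 21) = 2787019/(3*sqrt(16461766)/134 + 21) = 2787019/(21 + 3*sqrt(16461766)/134)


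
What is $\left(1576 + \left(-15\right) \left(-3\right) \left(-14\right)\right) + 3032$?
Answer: $3978$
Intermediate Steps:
$\left(1576 + \left(-15\right) \left(-3\right) \left(-14\right)\right) + 3032 = \left(1576 + 45 \left(-14\right)\right) + 3032 = \left(1576 - 630\right) + 3032 = 946 + 3032 = 3978$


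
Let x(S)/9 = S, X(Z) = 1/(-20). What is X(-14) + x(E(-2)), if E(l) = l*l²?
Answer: -1441/20 ≈ -72.050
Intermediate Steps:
X(Z) = -1/20
E(l) = l³
x(S) = 9*S
X(-14) + x(E(-2)) = -1/20 + 9*(-2)³ = -1/20 + 9*(-8) = -1/20 - 72 = -1441/20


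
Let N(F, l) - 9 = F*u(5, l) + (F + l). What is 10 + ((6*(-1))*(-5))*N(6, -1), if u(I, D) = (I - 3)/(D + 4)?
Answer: 550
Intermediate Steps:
u(I, D) = (-3 + I)/(4 + D)
N(F, l) = 9 + F + l + 2*F/(4 + l) (N(F, l) = 9 + (F*((-3 + 5)/(4 + l)) + (F + l)) = 9 + (F*(2/(4 + l)) + (F + l)) = 9 + (2*F/(4 + l) + (F + l)) = 9 + (F + l + 2*F/(4 + l)) = 9 + F + l + 2*F/(4 + l))
10 + ((6*(-1))*(-5))*N(6, -1) = 10 + ((6*(-1))*(-5))*((2*6 + (4 - 1)*(9 + 6 - 1))/(4 - 1)) = 10 + (-6*(-5))*((12 + 3*14)/3) = 10 + 30*((12 + 42)/3) = 10 + 30*((⅓)*54) = 10 + 30*18 = 10 + 540 = 550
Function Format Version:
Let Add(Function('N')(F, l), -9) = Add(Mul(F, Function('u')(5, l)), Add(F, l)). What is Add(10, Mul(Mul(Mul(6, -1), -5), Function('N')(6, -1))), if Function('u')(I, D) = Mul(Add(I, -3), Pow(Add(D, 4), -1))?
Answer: 550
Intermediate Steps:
Function('u')(I, D) = Mul(Pow(Add(4, D), -1), Add(-3, I)) (Function('u')(I, D) = Mul(Add(-3, I), Pow(Add(4, D), -1)) = Mul(Pow(Add(4, D), -1), Add(-3, I)))
Function('N')(F, l) = Add(9, F, l, Mul(2, F, Pow(Add(4, l), -1))) (Function('N')(F, l) = Add(9, Add(Mul(F, Mul(Pow(Add(4, l), -1), Add(-3, 5))), Add(F, l))) = Add(9, Add(Mul(F, Mul(Pow(Add(4, l), -1), 2)), Add(F, l))) = Add(9, Add(Mul(F, Mul(2, Pow(Add(4, l), -1))), Add(F, l))) = Add(9, Add(Mul(2, F, Pow(Add(4, l), -1)), Add(F, l))) = Add(9, Add(F, l, Mul(2, F, Pow(Add(4, l), -1)))) = Add(9, F, l, Mul(2, F, Pow(Add(4, l), -1))))
Add(10, Mul(Mul(Mul(6, -1), -5), Function('N')(6, -1))) = Add(10, Mul(Mul(Mul(6, -1), -5), Mul(Pow(Add(4, -1), -1), Add(Mul(2, 6), Mul(Add(4, -1), Add(9, 6, -1)))))) = Add(10, Mul(Mul(-6, -5), Mul(Pow(3, -1), Add(12, Mul(3, 14))))) = Add(10, Mul(30, Mul(Rational(1, 3), Add(12, 42)))) = Add(10, Mul(30, Mul(Rational(1, 3), 54))) = Add(10, Mul(30, 18)) = Add(10, 540) = 550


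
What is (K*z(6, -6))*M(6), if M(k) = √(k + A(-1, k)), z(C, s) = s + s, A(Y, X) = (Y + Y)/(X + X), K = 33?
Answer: -66*√210 ≈ -956.43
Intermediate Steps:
A(Y, X) = Y/X (A(Y, X) = (2*Y)/((2*X)) = (2*Y)*(1/(2*X)) = Y/X)
z(C, s) = 2*s
M(k) = √(k - 1/k)
(K*z(6, -6))*M(6) = (33*(2*(-6)))*√(6 - 1/6) = (33*(-12))*√(6 - 1*⅙) = -396*√(6 - ⅙) = -66*√210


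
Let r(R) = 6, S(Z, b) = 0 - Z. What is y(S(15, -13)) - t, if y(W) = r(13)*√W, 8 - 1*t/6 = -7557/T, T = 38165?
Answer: -1877262/38165 + 6*I*√15 ≈ -49.188 + 23.238*I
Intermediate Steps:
S(Z, b) = -Z
t = 1877262/38165 (t = 48 - (-45342)/38165 = 48 - 6*(-7557/38165) = 48 + 45342/38165 = 1877262/38165 ≈ 49.188)
y(W) = 6*√W
y(S(15, -13)) - t = 6*√(-1*15) - 1*1877262/38165 = 6*√(-15) - 1877262/38165 = 6*(I*√15) - 1877262/38165 = 6*I*√15 - 1877262/38165 = -1877262/38165 + 6*I*√15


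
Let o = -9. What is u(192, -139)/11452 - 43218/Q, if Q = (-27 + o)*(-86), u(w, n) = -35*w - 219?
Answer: -1793110/123109 ≈ -14.565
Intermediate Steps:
u(w, n) = -219 - 35*w
Q = 3096 (Q = (-27 - 9)*(-86) = -36*(-86) = 3096)
u(192, -139)/11452 - 43218/Q = (-219 - 35*192)/11452 - 43218/3096 = (-219 - 6720)*(1/11452) - 43218*1/3096 = -6939*1/11452 - 2401/172 = -6939/11452 - 2401/172 = -1793110/123109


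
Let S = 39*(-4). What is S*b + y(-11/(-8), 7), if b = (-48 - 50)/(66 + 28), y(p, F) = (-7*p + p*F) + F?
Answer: 7973/47 ≈ 169.64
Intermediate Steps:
y(p, F) = F - 7*p + F*p (y(p, F) = (-7*p + F*p) + F = F - 7*p + F*p)
S = -156
b = -49/47 (b = -98/94 = -98*1/94 = -49/47 ≈ -1.0426)
S*b + y(-11/(-8), 7) = -156*(-49/47) + (7 - (-77)/(-8) + 7*(-11/(-8))) = 7644/47 + (7 - (-77)*(-1)/8 + 7*(-11*(-⅛))) = 7644/47 + (7 - 7*11/8 + 7*(11/8)) = 7644/47 + (7 - 77/8 + 77/8) = 7644/47 + 7 = 7973/47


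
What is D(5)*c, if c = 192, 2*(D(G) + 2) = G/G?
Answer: -288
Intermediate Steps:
D(G) = -3/2 (D(G) = -2 + (G/G)/2 = -2 + (½)*1 = -2 + ½ = -3/2)
D(5)*c = -3/2*192 = -288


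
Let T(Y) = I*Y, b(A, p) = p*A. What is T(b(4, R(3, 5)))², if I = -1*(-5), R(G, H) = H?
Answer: 10000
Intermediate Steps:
b(A, p) = A*p
I = 5
T(Y) = 5*Y
T(b(4, R(3, 5)))² = (5*(4*5))² = (5*20)² = 100² = 10000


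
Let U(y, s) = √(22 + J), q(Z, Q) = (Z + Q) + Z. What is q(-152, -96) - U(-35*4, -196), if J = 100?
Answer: -400 - √122 ≈ -411.05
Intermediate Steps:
q(Z, Q) = Q + 2*Z (q(Z, Q) = (Q + Z) + Z = Q + 2*Z)
U(y, s) = √122 (U(y, s) = √(22 + 100) = √122)
q(-152, -96) - U(-35*4, -196) = (-96 + 2*(-152)) - √122 = (-96 - 304) - √122 = -400 - √122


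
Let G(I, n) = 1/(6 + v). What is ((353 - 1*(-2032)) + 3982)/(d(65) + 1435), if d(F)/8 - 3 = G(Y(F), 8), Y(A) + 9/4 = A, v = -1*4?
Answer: 6367/1463 ≈ 4.3520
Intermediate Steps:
v = -4
Y(A) = -9/4 + A
G(I, n) = 1/2 (G(I, n) = 1/(6 - 4) = 1/2)
d(F) = 28 (d(F) = 24 + 8*(1/2) = 24 + 4 = 28)
((353 - 1*(-2032)) + 3982)/(d(65) + 1435) = ((353 - 1*(-2032)) + 3982)/(28 + 1435) = ((353 + 2032) + 3982)/1463 = (2385 + 3982)*(1/1463) = 6367*(1/1463) = 6367/1463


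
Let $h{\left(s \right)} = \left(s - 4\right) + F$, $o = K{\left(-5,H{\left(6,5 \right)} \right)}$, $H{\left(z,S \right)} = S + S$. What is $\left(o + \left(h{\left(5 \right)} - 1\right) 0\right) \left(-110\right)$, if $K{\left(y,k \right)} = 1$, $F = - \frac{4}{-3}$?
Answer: $-110$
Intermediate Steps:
$H{\left(z,S \right)} = 2 S$
$F = \frac{4}{3}$ ($F = \left(-4\right) \left(- \frac{1}{3}\right) = \frac{4}{3} \approx 1.3333$)
$o = 1$
$h{\left(s \right)} = - \frac{8}{3} + s$ ($h{\left(s \right)} = \left(s - 4\right) + \frac{4}{3} = \left(-4 + s\right) + \frac{4}{3} = - \frac{8}{3} + s$)
$\left(o + \left(h{\left(5 \right)} - 1\right) 0\right) \left(-110\right) = \left(1 + \left(\left(- \frac{8}{3} + 5\right) - 1\right) 0\right) \left(-110\right) = \left(1 + \left(\frac{7}{3} - 1\right) 0\right) \left(-110\right) = \left(1 + \frac{4}{3} \cdot 0\right) \left(-110\right) = \left(1 + 0\right) \left(-110\right) = 1 \left(-110\right) = -110$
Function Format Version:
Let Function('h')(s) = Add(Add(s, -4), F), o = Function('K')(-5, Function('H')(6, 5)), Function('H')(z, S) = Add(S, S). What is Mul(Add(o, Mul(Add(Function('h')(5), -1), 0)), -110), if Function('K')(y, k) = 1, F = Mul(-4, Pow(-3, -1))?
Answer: -110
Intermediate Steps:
Function('H')(z, S) = Mul(2, S)
F = Rational(4, 3) (F = Mul(-4, Rational(-1, 3)) = Rational(4, 3) ≈ 1.3333)
o = 1
Function('h')(s) = Add(Rational(-8, 3), s) (Function('h')(s) = Add(Add(s, -4), Rational(4, 3)) = Add(Add(-4, s), Rational(4, 3)) = Add(Rational(-8, 3), s))
Mul(Add(o, Mul(Add(Function('h')(5), -1), 0)), -110) = Mul(Add(1, Mul(Add(Add(Rational(-8, 3), 5), -1), 0)), -110) = Mul(Add(1, Mul(Add(Rational(7, 3), -1), 0)), -110) = Mul(Add(1, Mul(Rational(4, 3), 0)), -110) = Mul(Add(1, 0), -110) = Mul(1, -110) = -110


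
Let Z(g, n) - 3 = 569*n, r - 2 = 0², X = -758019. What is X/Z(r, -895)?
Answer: 758019/509252 ≈ 1.4885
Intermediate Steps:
r = 2 (r = 2 + 0² = 2 + 0 = 2)
Z(g, n) = 3 + 569*n
X/Z(r, -895) = -758019/(3 + 569*(-895)) = -758019/(3 - 509255) = -758019/(-509252) = -758019*(-1/509252) = 758019/509252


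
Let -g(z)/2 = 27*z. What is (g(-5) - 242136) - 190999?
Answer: -432865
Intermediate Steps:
g(z) = -54*z
(g(-5) - 242136) - 190999 = (-54*(-5) - 242136) - 190999 = (270 - 242136) - 190999 = -241866 - 190999 = -432865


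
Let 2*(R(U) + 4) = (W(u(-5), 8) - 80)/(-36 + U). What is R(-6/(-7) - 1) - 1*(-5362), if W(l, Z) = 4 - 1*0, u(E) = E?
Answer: 1355840/253 ≈ 5359.1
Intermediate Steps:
W(l, Z) = 4 (W(l, Z) = 4 + 0 = 4)
R(U) = -4 - 38/(-36 + U) (R(U) = -4 + ((4 - 80)/(-36 + U))/2 = -4 + (-76/(-36 + U))/2 = -4 - 38/(-36 + U))
R(-6/(-7) - 1) - 1*(-5362) = 2*(53 - 2*(-6/(-7) - 1))/(-36 + (-6/(-7) - 1)) - 1*(-5362) = 2*(53 - 2*(-6*(-1)/7 - 1))/(-36 + (-6*(-1)/7 - 1)) + 5362 = 2*(53 - 2*(-1*(-6/7) - 1))/(-36 + (-1*(-6/7) - 1)) + 5362 = 2*(53 - 2*(6/7 - 1))/(-36 + (6/7 - 1)) + 5362 = 2*(53 - 2*(-⅐))/(-36 - ⅐) + 5362 = 2*(53 + 2/7)/(-253/7) + 5362 = 2*(-7/253)*(373/7) + 5362 = -746/253 + 5362 = 1355840/253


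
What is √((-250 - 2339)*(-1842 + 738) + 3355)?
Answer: √2861611 ≈ 1691.6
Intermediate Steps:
√((-250 - 2339)*(-1842 + 738) + 3355) = √(-2589*(-1104) + 3355) = √(2858256 + 3355) = √2861611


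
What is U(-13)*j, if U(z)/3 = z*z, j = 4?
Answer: 2028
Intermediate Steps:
U(z) = 3*z² (U(z) = 3*(z*z) = 3*z²)
U(-13)*j = (3*(-13)²)*4 = (3*169)*4 = 507*4 = 2028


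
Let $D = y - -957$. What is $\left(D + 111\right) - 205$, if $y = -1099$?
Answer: $-236$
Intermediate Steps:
$D = -142$ ($D = -1099 - -957 = -1099 + 957 = -142$)
$\left(D + 111\right) - 205 = \left(-142 + 111\right) - 205 = -31 - 205 = -236$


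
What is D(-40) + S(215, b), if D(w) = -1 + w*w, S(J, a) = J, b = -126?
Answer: 1814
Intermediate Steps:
D(w) = -1 + w²
D(-40) + S(215, b) = (-1 + (-40)²) + 215 = (-1 + 1600) + 215 = 1599 + 215 = 1814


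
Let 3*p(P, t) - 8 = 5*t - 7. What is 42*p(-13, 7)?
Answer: 504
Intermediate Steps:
p(P, t) = 1/3 + 5*t/3 (p(P, t) = 8/3 + (5*t - 7)/3 = 8/3 + (-7 + 5*t)/3 = 8/3 + (-7/3 + 5*t/3) = 1/3 + 5*t/3)
42*p(-13, 7) = 42*(1/3 + (5/3)*7) = 42*(1/3 + 35/3) = 42*12 = 504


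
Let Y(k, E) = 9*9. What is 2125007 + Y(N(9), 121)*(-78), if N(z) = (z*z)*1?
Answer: 2118689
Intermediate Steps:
N(z) = z² (N(z) = z²*1 = z²)
Y(k, E) = 81
2125007 + Y(N(9), 121)*(-78) = 2125007 + 81*(-78) = 2125007 - 6318 = 2118689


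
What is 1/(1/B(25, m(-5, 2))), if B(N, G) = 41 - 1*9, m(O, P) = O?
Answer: 32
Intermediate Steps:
B(N, G) = 32 (B(N, G) = 41 - 9 = 32)
1/(1/B(25, m(-5, 2))) = 1/(1/32) = 32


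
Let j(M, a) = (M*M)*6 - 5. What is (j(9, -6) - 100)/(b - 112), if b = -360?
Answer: -381/472 ≈ -0.80720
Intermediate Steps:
j(M, a) = -5 + 6*M² (j(M, a) = M²*6 - 5 = 6*M² - 5 = -5 + 6*M²)
(j(9, -6) - 100)/(b - 112) = ((-5 + 6*9²) - 100)/(-360 - 112) = ((-5 + 6*81) - 100)/(-472) = ((-5 + 486) - 100)*(-1/472) = (481 - 100)*(-1/472) = 381*(-1/472) = -381/472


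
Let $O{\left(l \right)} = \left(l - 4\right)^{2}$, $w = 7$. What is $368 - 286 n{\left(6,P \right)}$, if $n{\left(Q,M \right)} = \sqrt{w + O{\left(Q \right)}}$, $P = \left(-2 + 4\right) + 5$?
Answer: $368 - 286 \sqrt{11} \approx -580.55$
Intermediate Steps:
$O{\left(l \right)} = \left(-4 + l\right)^{2}$
$P = 7$ ($P = 2 + 5 = 7$)
$n{\left(Q,M \right)} = \sqrt{7 + \left(-4 + Q\right)^{2}}$
$368 - 286 n{\left(6,P \right)} = 368 - 286 \sqrt{7 + \left(-4 + 6\right)^{2}} = 368 - 286 \sqrt{7 + 2^{2}} = 368 - 286 \sqrt{7 + 4} = 368 - 286 \sqrt{11}$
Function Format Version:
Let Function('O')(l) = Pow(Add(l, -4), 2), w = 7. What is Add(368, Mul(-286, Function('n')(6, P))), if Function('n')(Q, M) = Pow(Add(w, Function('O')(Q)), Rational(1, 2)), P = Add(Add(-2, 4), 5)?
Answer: Add(368, Mul(-286, Pow(11, Rational(1, 2)))) ≈ -580.55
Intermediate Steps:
Function('O')(l) = Pow(Add(-4, l), 2)
P = 7 (P = Add(2, 5) = 7)
Function('n')(Q, M) = Pow(Add(7, Pow(Add(-4, Q), 2)), Rational(1, 2))
Add(368, Mul(-286, Function('n')(6, P))) = Add(368, Mul(-286, Pow(Add(7, Pow(Add(-4, 6), 2)), Rational(1, 2)))) = Add(368, Mul(-286, Pow(Add(7, Pow(2, 2)), Rational(1, 2)))) = Add(368, Mul(-286, Pow(Add(7, 4), Rational(1, 2)))) = Add(368, Mul(-286, Pow(11, Rational(1, 2))))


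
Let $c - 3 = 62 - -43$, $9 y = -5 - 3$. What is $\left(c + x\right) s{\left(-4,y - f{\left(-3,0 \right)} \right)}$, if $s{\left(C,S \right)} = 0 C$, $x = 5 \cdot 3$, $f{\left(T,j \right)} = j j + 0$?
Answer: $0$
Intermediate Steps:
$f{\left(T,j \right)} = j^{2}$ ($f{\left(T,j \right)} = j^{2} + 0 = j^{2}$)
$y = - \frac{8}{9}$ ($y = \frac{-5 - 3}{9} = \frac{1}{9} \left(-8\right) = - \frac{8}{9} \approx -0.88889$)
$x = 15$
$c = 108$ ($c = 3 + \left(62 - -43\right) = 3 + \left(62 + 43\right) = 3 + 105 = 108$)
$s{\left(C,S \right)} = 0$
$\left(c + x\right) s{\left(-4,y - f{\left(-3,0 \right)} \right)} = \left(108 + 15\right) 0 = 123 \cdot 0 = 0$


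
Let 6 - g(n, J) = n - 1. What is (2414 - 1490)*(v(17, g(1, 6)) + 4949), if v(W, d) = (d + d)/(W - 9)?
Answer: 4574262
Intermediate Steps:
g(n, J) = 7 - n (g(n, J) = 6 - (n - 1) = 6 - (-1 + n) = 6 + (1 - n) = 7 - n)
v(W, d) = 2*d/(-9 + W) (v(W, d) = (2*d)/(-9 + W) = 2*d/(-9 + W))
(2414 - 1490)*(v(17, g(1, 6)) + 4949) = (2414 - 1490)*(2*(7 - 1*1)/(-9 + 17) + 4949) = 924*(2*(7 - 1)/8 + 4949) = 924*(2*6*(⅛) + 4949) = 924*(3/2 + 4949) = 924*(9901/2) = 4574262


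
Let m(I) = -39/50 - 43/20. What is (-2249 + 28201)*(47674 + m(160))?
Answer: 30928990216/25 ≈ 1.2372e+9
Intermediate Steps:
m(I) = -293/100 (m(I) = -39*1/50 - 43*1/20 = -39/50 - 43/20 = -293/100)
(-2249 + 28201)*(47674 + m(160)) = (-2249 + 28201)*(47674 - 293/100) = 25952*(4767107/100) = 30928990216/25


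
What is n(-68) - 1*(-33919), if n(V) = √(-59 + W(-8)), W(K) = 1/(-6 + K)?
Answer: 33919 + I*√11578/14 ≈ 33919.0 + 7.6858*I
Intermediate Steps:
n(V) = I*√11578/14 (n(V) = √(-59 + 1/(-6 - 8)) = √(-59 + 1/(-14)) = √(-59 - 1/14) = √(-827/14) = I*√11578/14)
n(-68) - 1*(-33919) = I*√11578/14 - 1*(-33919) = I*√11578/14 + 33919 = 33919 + I*√11578/14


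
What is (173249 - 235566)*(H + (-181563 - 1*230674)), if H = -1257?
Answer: 25767705598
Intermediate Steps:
(173249 - 235566)*(H + (-181563 - 1*230674)) = (173249 - 235566)*(-1257 + (-181563 - 1*230674)) = -62317*(-1257 + (-181563 - 230674)) = -62317*(-1257 - 412237) = -62317*(-413494) = 25767705598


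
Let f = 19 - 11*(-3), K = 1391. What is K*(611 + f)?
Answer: 922233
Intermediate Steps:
f = 52 (f = 19 + 33 = 52)
K*(611 + f) = 1391*(611 + 52) = 1391*663 = 922233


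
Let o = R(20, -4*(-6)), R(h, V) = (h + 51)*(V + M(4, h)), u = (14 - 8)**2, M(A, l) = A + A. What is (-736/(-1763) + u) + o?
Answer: 4069740/1763 ≈ 2308.4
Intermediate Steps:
M(A, l) = 2*A
u = 36 (u = 6**2 = 36)
R(h, V) = (8 + V)*(51 + h) (R(h, V) = (h + 51)*(V + 2*4) = (51 + h)*(V + 8) = (51 + h)*(8 + V) = (8 + V)*(51 + h))
o = 2272 (o = 408 + 8*20 + 51*(-4*(-6)) - 4*(-6)*20 = 408 + 160 + 51*24 + 24*20 = 408 + 160 + 1224 + 480 = 2272)
(-736/(-1763) + u) + o = (-736/(-1763) + 36) + 2272 = (-736*(-1/1763) + 36) + 2272 = (736/1763 + 36) + 2272 = 64204/1763 + 2272 = 4069740/1763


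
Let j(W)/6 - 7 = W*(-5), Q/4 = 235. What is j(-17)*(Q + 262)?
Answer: 663504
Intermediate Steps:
Q = 940 (Q = 4*235 = 940)
j(W) = 42 - 30*W (j(W) = 42 + 6*(W*(-5)) = 42 + 6*(-5*W) = 42 - 30*W)
j(-17)*(Q + 262) = (42 - 30*(-17))*(940 + 262) = (42 + 510)*1202 = 552*1202 = 663504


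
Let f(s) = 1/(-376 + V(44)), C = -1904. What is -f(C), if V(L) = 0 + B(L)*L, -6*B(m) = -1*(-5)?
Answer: 3/1238 ≈ 0.0024233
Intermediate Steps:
B(m) = -5/6 (B(m) = -(-1)*(-5)/6 = -1/6*5 = -5/6)
V(L) = -5*L/6 (V(L) = 0 - 5*L/6 = -5*L/6)
f(s) = -3/1238 (f(s) = 1/(-376 - 5/6*44) = 1/(-376 - 110/3) = 1/(-1238/3) = -3/1238)
-f(C) = -1*(-3/1238) = 3/1238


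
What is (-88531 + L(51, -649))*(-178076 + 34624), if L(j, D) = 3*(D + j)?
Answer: 12957301900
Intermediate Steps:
L(j, D) = 3*D + 3*j
(-88531 + L(51, -649))*(-178076 + 34624) = (-88531 + (3*(-649) + 3*51))*(-178076 + 34624) = (-88531 + (-1947 + 153))*(-143452) = (-88531 - 1794)*(-143452) = -90325*(-143452) = 12957301900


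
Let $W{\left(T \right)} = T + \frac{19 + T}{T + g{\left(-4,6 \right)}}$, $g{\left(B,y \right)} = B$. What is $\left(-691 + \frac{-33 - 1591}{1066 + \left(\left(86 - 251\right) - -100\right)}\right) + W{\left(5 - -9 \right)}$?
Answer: $- \frac{965711}{1430} \approx -675.32$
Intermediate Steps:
$W{\left(T \right)} = T + \frac{19 + T}{-4 + T}$ ($W{\left(T \right)} = T + \frac{19 + T}{T - 4} = T + \frac{19 + T}{-4 + T}$)
$\left(-691 + \frac{-33 - 1591}{1066 + \left(\left(86 - 251\right) - -100\right)}\right) + W{\left(5 - -9 \right)} = \left(-691 + \frac{-33 - 1591}{1066 + \left(\left(86 - 251\right) - -100\right)}\right) + \frac{19 + \left(5 - -9\right)^{2} - 3 \left(5 - -9\right)}{-4 + \left(5 - -9\right)} = \left(-691 - \frac{1624}{1066 + \left(\left(86 - 251\right) + 100\right)}\right) + \frac{19 + \left(5 + 9\right)^{2} - 3 \left(5 + 9\right)}{-4 + \left(5 + 9\right)} = \left(-691 - \frac{1624}{1066 + \left(-165 + 100\right)}\right) + \frac{19 + 14^{2} - 42}{-4 + 14} = \left(-691 - \frac{1624}{1066 - 65}\right) + \frac{19 + 196 - 42}{10} = \left(-691 - \frac{1624}{1001}\right) + \frac{1}{10} \cdot 173 = \left(-691 - \frac{232}{143}\right) + \frac{173}{10} = - \frac{99045}{143} + \frac{173}{10} = - \frac{965711}{1430}$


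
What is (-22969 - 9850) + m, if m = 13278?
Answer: -19541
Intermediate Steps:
(-22969 - 9850) + m = (-22969 - 9850) + 13278 = -32819 + 13278 = -19541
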